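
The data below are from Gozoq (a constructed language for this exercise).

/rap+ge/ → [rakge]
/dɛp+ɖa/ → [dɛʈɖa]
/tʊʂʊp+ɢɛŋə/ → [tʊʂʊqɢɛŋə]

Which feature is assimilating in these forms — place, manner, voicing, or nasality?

The segment that alternates is /p/, which surfaces as [k] when adjacent to /g/.
/p/ is bilabial while /g/ is velar; the output [k] is velar, matching the trigger — so the feature that spreads is place.
The same holds elsewhere in the data: /p/ → [ʈ] before /ɖ/ (bilabial → retroflex, matching retroflex); /p/ → [q] before /ɢ/ (bilabial → uvular, matching uvular) — only place changes, and always toward the following segment.

place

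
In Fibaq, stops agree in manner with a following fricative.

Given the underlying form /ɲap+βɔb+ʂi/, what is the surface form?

The rule targets /p/ (voiceless bilabial stop), which sits before the trigger /β/ (fricative).
A voiceless bilabial fricative is [ɸ], so the surface segment is [ɸ].
The same rule applies at the second boundary: /b/ → [β] next to /ʂ/.

[ɲaɸβɔβʂi]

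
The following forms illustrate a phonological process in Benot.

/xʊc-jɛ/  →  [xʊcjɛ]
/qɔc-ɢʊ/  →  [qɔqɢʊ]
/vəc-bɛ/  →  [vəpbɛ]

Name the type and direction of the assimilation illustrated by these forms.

regressive place assimilation

Comparing underlying and surface forms, /c/ → [q] is the alternation; the neighbouring /ɢ/ is constant.
The change palatal → uvular matches the place of the following /ɢ/, identifying this as place assimilation.
Manner and voice are unchanged, so the assimilation is partial, not total.
The other alternating form patterns the same way: /c/ → [p] before /b/ (palatal → bilabial, matching bilabial) — only place changes, and always toward the following segment.
No alternation appears in [xʊcjɛ]: there the adjacent consonants already agree in place (/c/ and /j/ are both palatal), so this form is consistent with the same rule.
The trigger is the following segment, so the direction is regressive (anticipatory).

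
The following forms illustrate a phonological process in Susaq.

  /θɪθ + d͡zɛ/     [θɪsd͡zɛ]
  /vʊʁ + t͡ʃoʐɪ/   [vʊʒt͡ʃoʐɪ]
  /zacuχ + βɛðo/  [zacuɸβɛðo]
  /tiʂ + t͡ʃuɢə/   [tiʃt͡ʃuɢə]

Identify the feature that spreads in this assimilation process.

The segment that alternates is /θ/, which surfaces as [s] when adjacent to /d͡z/.
The change dental → alveolar matches the place of the following /d͡z/, identifying this as place assimilation.
The other alternating forms pattern the same way: /ʁ/ → [ʒ] before /t͡ʃ/ (uvular → postalveolar, matching postalveolar); /χ/ → [ɸ] before /β/ (uvular → bilabial, matching bilabial); /ʂ/ → [ʃ] before /t͡ʃ/ (retroflex → postalveolar, matching postalveolar) — only place changes, and always toward the following segment.

place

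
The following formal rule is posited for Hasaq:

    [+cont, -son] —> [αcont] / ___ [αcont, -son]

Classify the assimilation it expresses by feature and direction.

regressive manner assimilation

The shared variable α links the value of [cont] on the target to that of the neighbouring obstruent. [cont] distinguishes stops from fricatives — a manner-of-articulation feature — so this is manner assimilation.
The conditioning segment sits to the right of the focus bar, meaning the trigger follows the segment that changes — regressive assimilation.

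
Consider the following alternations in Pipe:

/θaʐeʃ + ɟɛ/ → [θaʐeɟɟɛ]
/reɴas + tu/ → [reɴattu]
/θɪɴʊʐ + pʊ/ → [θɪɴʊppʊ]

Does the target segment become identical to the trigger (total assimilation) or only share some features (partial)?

total assimilation

The segment that alternates is /ʃ/, which surfaces as [ɟ] when adjacent to /ɟ/.
The output [ɟ] is identical to the trigger /ɟ/ — every feature (place, manner, voicing) has been copied — so this is total assimilation.
The remaining alternations confirm this: /s/ → [t] before /t/; /ʐ/ → [p] before /p/ — in each case the output is a copy of the following consonant.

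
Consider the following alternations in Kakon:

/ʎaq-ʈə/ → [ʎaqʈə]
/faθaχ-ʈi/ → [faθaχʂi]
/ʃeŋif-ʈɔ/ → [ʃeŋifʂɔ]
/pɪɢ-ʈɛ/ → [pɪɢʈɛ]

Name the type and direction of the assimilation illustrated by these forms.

progressive manner assimilation

Comparing underlying and surface forms, /ʈ/ → [ʂ] is the alternation; the neighbouring /χ/ is constant.
The change stop → fricative matches the manner of the preceding /χ/, identifying this as manner assimilation.
Place and voice are unchanged, so the assimilation is partial, not total.
The same holds elsewhere in the data: /ʈ/ → [ʂ] after /f/ (stop → fricative, matching a fricative) — only manner changes, and always toward the preceding segment.
Nothing changes in [ʎaqʈə], [pɪɢʈɛ]: there the adjacent consonants already agree in manner (/ʈ/ and /q/ are both stops; /ʈ/ and /ɢ/ are both stops), so these forms are consistent with the same rule.
The trigger is the preceding segment, so the direction is progressive (perseverative).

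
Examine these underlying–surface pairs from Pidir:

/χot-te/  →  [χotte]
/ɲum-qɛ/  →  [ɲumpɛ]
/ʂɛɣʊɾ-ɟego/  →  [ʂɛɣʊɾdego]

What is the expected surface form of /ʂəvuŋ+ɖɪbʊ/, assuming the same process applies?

[ʂəvuŋgɪbʊ]

The data show progressive place assimilation: /q/ → [p] after /m/; /ɟ/ → [d] after /ɾ/. In each pair only place changes, matching the preceding consonant, while manner and voice stay constant.
Nothing changes in [χotte]: there the adjacent consonants already agree in place (/t/ and /t/ are both alveolar), so this form is consistent with the same rule.
/ɖ/ is a voiced retroflex stop. The preceding trigger /ŋ/ is velar, so /ɖ/ must become velar as well.
Changing only its place to velar gives [g] — the voiced velar stop.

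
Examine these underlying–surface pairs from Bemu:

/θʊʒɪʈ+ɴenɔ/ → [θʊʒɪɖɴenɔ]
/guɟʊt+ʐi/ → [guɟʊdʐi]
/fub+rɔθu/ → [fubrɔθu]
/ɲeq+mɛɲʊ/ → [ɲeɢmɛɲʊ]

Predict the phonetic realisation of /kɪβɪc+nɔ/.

The data show regressive voicing assimilation: /ʈ/ → [ɖ] before /ɴ/; /t/ → [d] before /ʐ/; /q/ → [ɢ] before /m/. In each pair only voicing changes, matching the following consonant, while place and manner stay constant.
Nothing changes in [fubrɔθu]: there the adjacent consonants already agree in voicing (/b/ and /r/ are both voiced), so this form is consistent with the same rule.
/c/ is a voiceless palatal stop. The following trigger /n/ is voiced, so /c/ must become voiced as well.
Changing only its voicing to voiced gives [ɟ] — the voiced palatal stop.

[kɪβɪɟnɔ]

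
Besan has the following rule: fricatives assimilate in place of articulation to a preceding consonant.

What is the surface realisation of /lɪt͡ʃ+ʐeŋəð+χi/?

[lɪt͡ʃʒeŋəðθi]

The rule targets /ʐ/ (voiced retroflex fricative), which sits after the trigger /t͡ʃ/ (postalveolar).
The voiced postalveolar fricative is [ʒ], so /ʐ/ → [ʒ].
The same rule applies at the second boundary: /χ/ → [θ] next to /ð/.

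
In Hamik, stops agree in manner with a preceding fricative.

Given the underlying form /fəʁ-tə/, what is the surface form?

The rule targets /t/ (voiceless alveolar stop), which sits after the trigger /ʁ/ (fricative).
A voiceless alveolar fricative is [s], so the surface segment is [s].

[fəʁsə]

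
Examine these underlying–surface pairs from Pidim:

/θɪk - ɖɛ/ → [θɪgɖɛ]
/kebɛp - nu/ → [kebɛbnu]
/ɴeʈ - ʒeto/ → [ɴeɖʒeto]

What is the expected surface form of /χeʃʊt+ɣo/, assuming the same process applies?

[χeʃʊdɣo]

The data show regressive voicing assimilation: /k/ → [g] before /ɖ/; /p/ → [b] before /n/; /ʈ/ → [ɖ] before /ʒ/. In each pair only voicing changes, matching the following consonant, while place and manner stay constant.
The rule targets /t/ (voiceless alveolar stop), which sits before the trigger /ɣ/ (voiced).
The voiced alveolar stop is [d], so /t/ → [d].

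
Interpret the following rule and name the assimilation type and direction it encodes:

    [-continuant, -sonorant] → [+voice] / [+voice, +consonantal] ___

progressive voicing assimilation

The structural change is [+voice], and the conditioning segment [+voice, +consonantal] (a voiced consonant) is itself voiced, so the target comes to share the voicing of its neighbour — voicing assimilation.
The conditioning segment sits to the left of the focus bar, meaning the trigger precedes the segment that changes — progressive assimilation.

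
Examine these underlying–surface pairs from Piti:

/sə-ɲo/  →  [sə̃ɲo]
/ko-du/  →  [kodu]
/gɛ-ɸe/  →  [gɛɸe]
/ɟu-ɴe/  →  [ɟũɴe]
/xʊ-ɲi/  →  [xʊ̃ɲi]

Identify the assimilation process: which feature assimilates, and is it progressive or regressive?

The vowel /ə/ surfaces as nasalised [ə̃] next to the following nasal /ɲ/ — it has acquired the [+nasal] feature of its neighbour.
The other forms show the same pattern: /u/ → [ũ] before /ɴ/; /ʊ/ → [ʊ̃] before /ɲ/ — each time a vowel is nasalised next to a following nasal.
No change occurs in [kodu], [gɛɸe] because the vowel at the boundary is adjacent to an oral consonant, not a nasal (/o/ next to /d/; /ɛ/ next to /ɸ/).
Because the conditioning nasal is to the right of the vowel that changes, the process is regressive (anticipatory).

regressive nasality assimilation (vowel nasalisation)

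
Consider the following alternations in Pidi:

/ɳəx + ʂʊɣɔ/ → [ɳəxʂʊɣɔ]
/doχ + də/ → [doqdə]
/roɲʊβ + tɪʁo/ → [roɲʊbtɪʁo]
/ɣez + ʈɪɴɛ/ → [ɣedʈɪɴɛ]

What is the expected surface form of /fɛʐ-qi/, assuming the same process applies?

The data show regressive manner assimilation: /χ/ → [q] before /d/; /β/ → [b] before /t/; /z/ → [d] before /ʈ/. In each pair only manner changes, matching the following consonant, while place and voice stay constant.
Nothing changes in [ɳəxʂʊɣɔ]: there the adjacent consonants already agree in manner (/x/ and /ʂ/ are both fricatives), so this form is consistent with the same rule.
The rule targets /ʐ/ (voiced retroflex fricative), which sits before the trigger /q/ (stop).
Changing only its manner to stop gives [ɖ] — the voiced retroflex stop.

[fɛɖqi]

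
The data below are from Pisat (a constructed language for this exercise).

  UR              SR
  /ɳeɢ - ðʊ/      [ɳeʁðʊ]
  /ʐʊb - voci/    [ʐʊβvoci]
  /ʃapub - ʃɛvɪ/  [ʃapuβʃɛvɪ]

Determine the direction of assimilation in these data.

Comparing underlying and surface forms, /ɢ/ → [ʁ] is the alternation; the neighbouring /ð/ is constant.
The change stop → fricative matches the manner of the following /ð/, identifying this as manner assimilation.
The same holds elsewhere in the data: /b/ → [β] before /v/ (stop → fricative, matching a fricative); /b/ → [β] before /ʃ/ (stop → fricative, matching a fricative) — only manner changes, and always toward the following segment.
The trigger is the following segment, so the direction is regressive (anticipatory).

regressive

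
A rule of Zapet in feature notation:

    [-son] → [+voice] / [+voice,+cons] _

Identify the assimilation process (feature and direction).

progressive voicing assimilation

The structural change is [+voice], and the conditioning segment [+voice,+cons] (a voiced consonant) is itself voiced, so the target comes to share the voicing of its neighbour — voicing assimilation.
The conditioning segment sits to the left of the focus bar, meaning the trigger precedes the segment that changes — progressive assimilation.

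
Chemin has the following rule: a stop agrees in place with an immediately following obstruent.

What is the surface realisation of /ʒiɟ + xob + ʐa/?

The rule targets /ɟ/ (voiced palatal stop), which sits before the trigger /x/ (velar).
Changing only its place to velar gives [g] — the voiced velar stop.
At the second juncture, /b/ likewise becomes [ɖ] adjacent to /ʐ/.

[ʒigxoɖʐa]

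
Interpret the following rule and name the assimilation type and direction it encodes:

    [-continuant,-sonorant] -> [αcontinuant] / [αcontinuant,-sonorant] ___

progressive manner assimilation

The shared variable α links the value of [continuant] on the target to that of the neighbouring obstruent. [continuant] distinguishes stops from fricatives — a manner-of-articulation feature — so this is manner assimilation.
Since the environment is written before the underscore, the trigger precedes the target; the direction is progressive.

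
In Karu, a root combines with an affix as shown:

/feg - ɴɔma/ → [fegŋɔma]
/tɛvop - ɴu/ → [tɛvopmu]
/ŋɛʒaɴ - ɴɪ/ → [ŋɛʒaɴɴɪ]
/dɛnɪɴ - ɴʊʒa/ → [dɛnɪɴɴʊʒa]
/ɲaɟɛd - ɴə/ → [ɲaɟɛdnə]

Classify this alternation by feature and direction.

Underlying /ɴ/ is realised as [ŋ] next to /g/; /g/ itself does not change.
/ɴ/ is uvular while /g/ is velar; the output [ŋ] is velar, matching the trigger — so the feature that spreads is place.
Manner and voice are unchanged, so the assimilation is partial, not total.
The same holds elsewhere in the data: /ɴ/ → [m] after /p/ (uvular → bilabial, matching bilabial); /ɴ/ → [n] after /d/ (uvular → alveolar, matching alveolar) — only place changes, and always toward the preceding segment.
No alternation appears in [ŋɛʒaɴɴɪ], [dɛnɪɴɴʊʒa]: there the adjacent consonants already agree in place (/ɴ/ and /ɴ/ are both uvular; /ɴ/ and /ɴ/ are both uvular), so these forms are consistent with the same rule.
The trigger is the preceding segment, so the direction is progressive (perseverative).

progressive place assimilation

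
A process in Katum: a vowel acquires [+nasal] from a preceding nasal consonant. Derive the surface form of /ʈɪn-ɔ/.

[ʈɪnɔ̃]

The vowel /ɔ/ is adjacent to the preceding nasal /n/, so it acquires [+nasal] and surfaces as [ɔ̃].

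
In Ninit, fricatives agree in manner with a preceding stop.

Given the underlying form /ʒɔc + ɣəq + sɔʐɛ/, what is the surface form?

/ɣ/ is a voiced velar fricative. The preceding trigger /c/ is a stop, so /ɣ/ must become a stop as well.
Changing only its manner to stop gives [g] — the voiced velar stop.
The same rule applies at the second boundary: /s/ → [t] next to /q/.

[ʒɔcgəqtɔʐɛ]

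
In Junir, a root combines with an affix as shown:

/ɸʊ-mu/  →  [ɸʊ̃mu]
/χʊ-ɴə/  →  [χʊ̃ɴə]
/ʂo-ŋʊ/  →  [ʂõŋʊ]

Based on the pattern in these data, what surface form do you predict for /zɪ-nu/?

[zɪ̃nu]

The data show regressive nasality assimilation (vowel nasalisation): /ʊ/ → [ʊ̃] before /m/; /ʊ/ → [ʊ̃] before /ɴ/; /o/ → [õ] before /ŋ/ — a vowel is nasalised by an immediately following nasal consonant.
The vowel /ɪ/ is adjacent to the following nasal /n/, so it acquires [+nasal] and surfaces as [ɪ̃].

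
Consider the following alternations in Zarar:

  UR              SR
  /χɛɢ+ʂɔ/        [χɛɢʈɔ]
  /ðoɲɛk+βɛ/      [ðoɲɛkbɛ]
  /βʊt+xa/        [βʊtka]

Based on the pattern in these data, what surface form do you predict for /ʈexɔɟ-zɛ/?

[ʈexɔɟdɛ]

The data show progressive manner assimilation: /ʂ/ → [ʈ] after /ɢ/; /β/ → [b] after /k/; /x/ → [k] after /t/. In each pair only manner changes, matching the preceding consonant, while place and voice stay constant.
The rule targets /z/ (voiced alveolar fricative), which sits after the trigger /ɟ/ (stop).
The voiced alveolar stop is [d], so /z/ → [d].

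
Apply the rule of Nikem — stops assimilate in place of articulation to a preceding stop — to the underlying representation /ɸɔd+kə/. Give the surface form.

[ɸɔdtə]

The rule targets /k/ (voiceless velar stop), which sits after the trigger /d/ (alveolar).
The voiceless alveolar stop is [t], so /k/ → [t].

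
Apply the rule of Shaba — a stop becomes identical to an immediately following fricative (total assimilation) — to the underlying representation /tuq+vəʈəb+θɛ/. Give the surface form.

/q/ is the segment targeted by the rule; it sits immediately before /v/, so it assimilates completely and surfaces as [v].
The same rule applies at the second boundary: /b/ → [θ] next to /θ/.

[tuvvəʈəθθɛ]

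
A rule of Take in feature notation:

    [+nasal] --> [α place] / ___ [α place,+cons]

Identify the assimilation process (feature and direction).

The rule copies the place features (abbreviated [place]) from the environment onto the target, so the assimilating feature is place.
Since the environment is written after the underscore, the trigger follows the target; the direction is regressive.

regressive place assimilation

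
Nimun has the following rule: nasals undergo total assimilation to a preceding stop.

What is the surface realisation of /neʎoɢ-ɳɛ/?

[neʎoɢɢɛ]

/ɳ/ is the segment targeted by the rule; it sits immediately after /ɢ/, so it assimilates completely and surfaces as [ɢ].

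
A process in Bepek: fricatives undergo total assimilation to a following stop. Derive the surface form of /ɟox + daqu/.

/x/ is the segment targeted by the rule; it sits immediately before /d/, so it assimilates completely and surfaces as [d].

[ɟoddaqu]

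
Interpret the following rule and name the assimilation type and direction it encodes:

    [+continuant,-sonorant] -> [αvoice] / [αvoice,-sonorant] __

The shared variable α links the value of [voice] on the target to the same value on the neighbouring segment, so voicing is the feature that assimilates.
Since the environment is written before the underscore, the trigger precedes the target; the direction is progressive.

progressive voicing assimilation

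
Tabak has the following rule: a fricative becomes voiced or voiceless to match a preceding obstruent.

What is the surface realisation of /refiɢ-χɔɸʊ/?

[refiɢʁɔɸʊ]

The rule targets /χ/ (voiceless uvular fricative), which sits after the trigger /ɢ/ (voiced).
Changing only its voicing to voiced gives [ʁ] — the voiced uvular fricative.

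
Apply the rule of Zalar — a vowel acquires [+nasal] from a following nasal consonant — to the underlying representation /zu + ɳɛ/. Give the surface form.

[zũɳɛ]

The vowel /u/ is adjacent to the following nasal /ɳ/, so it acquires [+nasal] and surfaces as [ũ].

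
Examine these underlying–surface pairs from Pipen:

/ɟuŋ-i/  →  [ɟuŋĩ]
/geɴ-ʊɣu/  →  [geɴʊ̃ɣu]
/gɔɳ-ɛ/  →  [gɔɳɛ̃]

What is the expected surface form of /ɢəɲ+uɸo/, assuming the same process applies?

The data show progressive nasality assimilation (vowel nasalisation): /i/ → [ĩ] after /ŋ/; /ʊ/ → [ʊ̃] after /ɴ/; /ɛ/ → [ɛ̃] after /ɳ/ — a vowel is nasalised by an immediately preceding nasal consonant.
The vowel /u/ is adjacent to the preceding nasal /ɲ/, so it acquires [+nasal] and surfaces as [ũ].

[ɢəɲũɸo]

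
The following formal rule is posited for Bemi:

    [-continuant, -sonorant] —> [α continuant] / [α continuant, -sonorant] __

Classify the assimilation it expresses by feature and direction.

progressive manner assimilation

The rule copies [continuant] (continuancy) from the environment onto the target stops; since [±continuant] encodes the stop/fricative manner contrast, the assimilating dimension is manner.
The conditioning segment sits to the left of the focus bar, meaning the trigger precedes the segment that changes — progressive assimilation.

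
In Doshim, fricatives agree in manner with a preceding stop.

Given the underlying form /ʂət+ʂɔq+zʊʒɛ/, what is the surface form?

[ʂətʈɔqdʊʒɛ]

The rule targets /ʂ/ (voiceless retroflex fricative), which sits after the trigger /t/ (stop).
A voiceless retroflex stop is [ʈ], so the surface segment is [ʈ].
At the second juncture, /z/ likewise becomes [d] adjacent to /q/.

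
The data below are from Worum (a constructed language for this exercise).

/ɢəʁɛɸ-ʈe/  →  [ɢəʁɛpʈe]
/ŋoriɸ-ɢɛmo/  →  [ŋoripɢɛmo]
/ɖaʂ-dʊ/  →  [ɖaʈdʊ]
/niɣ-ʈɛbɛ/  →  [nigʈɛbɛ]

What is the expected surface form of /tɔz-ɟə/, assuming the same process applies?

The data show regressive manner assimilation: /ɸ/ → [p] before /ʈ/; /ɸ/ → [p] before /ɢ/; /ʂ/ → [ʈ] before /d/; /ɣ/ → [g] before /ʈ/. In each pair only manner changes, matching the following consonant, while place and voice stay constant.
The rule targets /z/ (voiced alveolar fricative), which sits before the trigger /ɟ/ (stop).
A voiced alveolar stop is [d], so the surface segment is [d].

[tɔdɟə]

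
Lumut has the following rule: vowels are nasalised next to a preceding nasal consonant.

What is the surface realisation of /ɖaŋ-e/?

/e/ sits next to the nasal /ŋ/ and is therefore nasalised to [ẽ].

[ɖaŋẽ]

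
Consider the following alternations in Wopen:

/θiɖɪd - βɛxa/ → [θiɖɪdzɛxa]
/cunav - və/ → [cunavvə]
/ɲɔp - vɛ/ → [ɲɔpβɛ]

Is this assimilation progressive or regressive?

progressive

Underlying /β/ is realised as [z] next to /d/; /d/ itself does not change.
The change bilabial → alveolar matches the place of the preceding /d/, identifying this as place assimilation.
Checking the remaining alternation: /v/ → [β] after /p/ (labiodental → bilabial, matching bilabial) — only place changes, and always toward the preceding segment.
Nothing changes in [cunavvə]: there the adjacent consonants already agree in place (/v/ and /v/ are both labiodental), so this form is consistent with the same rule.
Since the segment that changes follows the conditioning segment, the assimilation is progressive.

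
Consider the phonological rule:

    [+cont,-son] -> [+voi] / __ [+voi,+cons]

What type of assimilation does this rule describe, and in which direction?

regressive voicing assimilation

The target ([+cont,-son], fricatives) acquires [+voi] next to a voiced consonant ([+voi,+cons]) — it takes on the voicing of its neighbour, so the feature that spreads is voicing.
The conditioning segment sits to the right of the focus bar, meaning the trigger follows the segment that changes — regressive assimilation.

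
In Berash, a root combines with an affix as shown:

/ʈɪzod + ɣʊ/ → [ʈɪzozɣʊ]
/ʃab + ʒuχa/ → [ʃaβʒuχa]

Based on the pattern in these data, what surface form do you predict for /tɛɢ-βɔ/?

The data show regressive manner assimilation: /d/ → [z] before /ɣ/; /b/ → [β] before /ʒ/. In each pair only manner changes, matching the following consonant, while place and voice stay constant.
The rule targets /ɢ/ (voiced uvular stop), which sits before the trigger /β/ (fricative).
The voiced uvular fricative is [ʁ], so /ɢ/ → [ʁ].

[tɛʁβɔ]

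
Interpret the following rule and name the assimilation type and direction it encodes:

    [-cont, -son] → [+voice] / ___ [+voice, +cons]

regressive voicing assimilation

The target ([-cont, -son], stops) acquires [+voice] next to a voiced consonant ([+voice, +cons]) — it takes on the voicing of its neighbour, so the feature that spreads is voicing.
The conditioning segment sits to the right of the focus bar, meaning the trigger follows the segment that changes — regressive assimilation.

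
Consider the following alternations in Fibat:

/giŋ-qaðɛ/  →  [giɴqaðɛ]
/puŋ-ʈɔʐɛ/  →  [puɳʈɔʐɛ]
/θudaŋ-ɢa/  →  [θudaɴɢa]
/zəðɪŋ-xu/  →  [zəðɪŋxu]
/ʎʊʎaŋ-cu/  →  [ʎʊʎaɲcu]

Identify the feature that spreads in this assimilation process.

place

Comparing underlying and surface forms, /ŋ/ → [ɴ] is the alternation; the neighbouring /q/ is constant.
The change velar → uvular matches the place of the following /q/, identifying this as place assimilation.
The other alternating forms pattern the same way: /ŋ/ → [ɳ] before /ʈ/ (velar → retroflex, matching retroflex); /ŋ/ → [ɴ] before /ɢ/ (velar → uvular, matching uvular); /ŋ/ → [ɲ] before /c/ (velar → palatal, matching palatal) — only place changes, and always toward the following segment.
No alternation appears in [zəðɪŋxu]: there the adjacent consonants already agree in place (/ŋ/ and /x/ are both velar), so this form is consistent with the same rule.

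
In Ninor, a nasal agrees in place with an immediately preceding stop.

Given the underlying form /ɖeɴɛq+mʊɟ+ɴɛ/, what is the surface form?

[ɖeɴɛqɴʊɟɲɛ]

The rule targets /m/ (voiced bilabial nasal), which sits after the trigger /q/ (uvular).
A voiced uvular nasal is [ɴ], so the surface segment is [ɴ].
At the second juncture, /ɴ/ likewise becomes [ɲ] adjacent to /ɟ/.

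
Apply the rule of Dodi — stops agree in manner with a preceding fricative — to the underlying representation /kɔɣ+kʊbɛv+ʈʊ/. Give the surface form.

/k/ is a voiceless velar stop. The preceding trigger /ɣ/ is a fricative, so /k/ must become a fricative as well.
Changing only its manner to fricative gives [x] — the voiceless velar fricative.
The same rule applies at the second boundary: /ʈ/ → [ʂ] next to /v/.

[kɔɣxʊbɛvʂʊ]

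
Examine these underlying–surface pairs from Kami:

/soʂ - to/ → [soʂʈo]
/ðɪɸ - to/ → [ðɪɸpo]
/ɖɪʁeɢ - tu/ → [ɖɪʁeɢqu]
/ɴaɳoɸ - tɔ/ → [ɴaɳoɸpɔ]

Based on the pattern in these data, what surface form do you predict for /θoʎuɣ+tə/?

The data show progressive place assimilation: /t/ → [ʈ] after /ʂ/; /t/ → [p] after /ɸ/; /t/ → [q] after /ɢ/. In each pair only place changes, matching the preceding consonant, while manner and voice stay constant.
The rule targets /t/ (voiceless alveolar stop), which sits after the trigger /ɣ/ (velar).
The voiceless velar stop is [k], so /t/ → [k].

[θoʎuɣkə]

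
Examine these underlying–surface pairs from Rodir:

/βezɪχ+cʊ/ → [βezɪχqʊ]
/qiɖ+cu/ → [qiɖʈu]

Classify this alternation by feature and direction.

Comparing underlying and surface forms, /c/ → [q] is the alternation; the neighbouring /χ/ is constant.
The change palatal → uvular matches the place of the preceding /χ/, identifying this as place assimilation.
Manner and voice are unchanged, so the assimilation is partial, not total.
The other alternating form patterns the same way: /c/ → [ʈ] after /ɖ/ (palatal → retroflex, matching retroflex) — only place changes, and always toward the preceding segment.
Since the segment that changes follows the conditioning segment, the assimilation is progressive.

progressive place assimilation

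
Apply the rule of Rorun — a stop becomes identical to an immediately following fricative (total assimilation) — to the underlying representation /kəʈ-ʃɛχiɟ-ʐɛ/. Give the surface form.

/ʈ/ is the segment targeted by the rule; it sits immediately before /ʃ/, so it assimilates completely and surfaces as [ʃ].
The same rule applies at the second boundary: /ɟ/ → [ʐ] next to /ʐ/.

[kəʃʃɛχiʐʐɛ]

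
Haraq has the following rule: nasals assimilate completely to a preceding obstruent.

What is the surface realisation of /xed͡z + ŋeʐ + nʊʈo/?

[xed͡zd͡zeʐʐʊʈo]

/ŋ/ is the segment targeted by the rule; it sits immediately after /d͡z/, so it assimilates completely and surfaces as [d͡z].
At the second juncture, /n/ likewise becomes [ʐ] adjacent to /ʐ/.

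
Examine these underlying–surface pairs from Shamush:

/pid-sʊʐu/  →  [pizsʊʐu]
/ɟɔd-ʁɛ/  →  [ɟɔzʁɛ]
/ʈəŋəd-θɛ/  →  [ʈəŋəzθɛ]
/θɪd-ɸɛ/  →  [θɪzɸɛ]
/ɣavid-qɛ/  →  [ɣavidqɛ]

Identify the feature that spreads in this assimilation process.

manner

Comparing underlying and surface forms, /d/ → [z] is the alternation; the neighbouring /s/ is constant.
/d/ is a stop while /s/ is a fricative; the output [z] is a fricative, matching the trigger — so the feature that spreads is manner.
The other alternating forms pattern the same way: /d/ → [z] before /ʁ/ (stop → fricative, matching a fricative); /d/ → [z] before /θ/ (stop → fricative, matching a fricative); /d/ → [z] before /ɸ/ (stop → fricative, matching a fricative) — only manner changes, and always toward the following segment.
Nothing changes in [ɣavidqɛ]: there the adjacent consonants already agree in manner (/d/ and /q/ are both stops), so this form is consistent with the same rule.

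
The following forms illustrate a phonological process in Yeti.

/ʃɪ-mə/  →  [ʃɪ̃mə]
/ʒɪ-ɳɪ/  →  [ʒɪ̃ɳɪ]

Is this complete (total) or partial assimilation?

The vowel /ɪ/ surfaces as nasalised [ɪ̃] next to the following nasal /m/ — it has acquired the [+nasal] feature of its neighbour.
Likewise in the remaining data: /ɪ/ → [ɪ̃] before /ɳ/ — each time a vowel is nasalised next to a following nasal.

partial assimilation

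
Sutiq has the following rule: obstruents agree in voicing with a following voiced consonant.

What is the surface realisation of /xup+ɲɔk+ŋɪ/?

The rule targets /p/ (voiceless bilabial stop), which sits before the trigger /ɲ/ (voiced).
Changing only its voicing to voiced gives [b] — the voiced bilabial stop.
At the second juncture, /k/ likewise becomes [g] adjacent to /ŋ/.

[xubɲɔgŋɪ]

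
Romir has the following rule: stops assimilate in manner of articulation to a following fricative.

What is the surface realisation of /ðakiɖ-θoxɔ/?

/ɖ/ is a voiced retroflex stop. The following trigger /θ/ is a fricative, so /ɖ/ must become a fricative as well.
The voiced retroflex fricative is [ʐ], so /ɖ/ → [ʐ].

[ðakiʐθoxɔ]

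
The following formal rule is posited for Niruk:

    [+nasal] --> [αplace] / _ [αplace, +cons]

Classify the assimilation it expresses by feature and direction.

regressive place assimilation

The rule copies the place features (abbreviated [place]) from the environment onto the target, so the assimilating feature is place.
The conditioning segment sits to the right of the focus bar, meaning the trigger follows the segment that changes — regressive assimilation.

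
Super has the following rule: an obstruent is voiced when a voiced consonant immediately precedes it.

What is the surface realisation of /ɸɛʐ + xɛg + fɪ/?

/x/ is a voiceless velar fricative. The preceding trigger /ʐ/ is voiced, so /x/ must become voiced as well.
A voiced velar fricative is [ɣ], so the surface segment is [ɣ].
At the second juncture, /f/ likewise becomes [v] adjacent to /g/.

[ɸɛʐɣɛgvɪ]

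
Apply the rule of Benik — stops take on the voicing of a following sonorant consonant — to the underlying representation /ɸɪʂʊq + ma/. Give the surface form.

/q/ is a voiceless uvular stop. The following trigger /m/ is voiced, so /q/ must become voiced as well.
The voiced uvular stop is [ɢ], so /q/ → [ɢ].

[ɸɪʂʊɢma]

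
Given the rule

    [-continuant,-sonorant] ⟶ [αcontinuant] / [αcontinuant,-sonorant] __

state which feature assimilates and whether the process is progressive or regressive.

The rule copies [continuant] (continuancy) from the environment onto the target stops; since [±continuant] encodes the stop/fricative manner contrast, the assimilating dimension is manner.
The conditioning segment sits to the left of the focus bar, meaning the trigger precedes the segment that changes — progressive assimilation.

progressive manner assimilation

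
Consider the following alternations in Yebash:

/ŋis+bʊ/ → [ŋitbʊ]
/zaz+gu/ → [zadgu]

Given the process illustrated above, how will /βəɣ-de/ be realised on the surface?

[βəgde]

The data show regressive manner assimilation: /s/ → [t] before /b/; /z/ → [d] before /g/. In each pair only manner changes, matching the following consonant, while place and voice stay constant.
/ɣ/ is a voiced velar fricative. The following trigger /d/ is a stop, so /ɣ/ must become a stop as well.
The voiced velar stop is [g], so /ɣ/ → [g].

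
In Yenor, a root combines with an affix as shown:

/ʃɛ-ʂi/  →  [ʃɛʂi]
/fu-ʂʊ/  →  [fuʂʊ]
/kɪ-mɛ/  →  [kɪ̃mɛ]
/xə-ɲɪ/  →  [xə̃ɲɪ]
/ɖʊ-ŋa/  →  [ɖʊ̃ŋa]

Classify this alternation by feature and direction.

The vowel /ɪ/ surfaces as nasalised [ɪ̃] next to the following nasal /m/ — it has acquired the [+nasal] feature of its neighbour.
Likewise in the remaining data: /ə/ → [ə̃] before /ɲ/; /ʊ/ → [ʊ̃] before /ŋ/ — each time a vowel is nasalised next to a following nasal.
No change occurs in [ʃɛʂi], [fuʂʊ] because the vowel at the boundary is adjacent to an oral consonant, not a nasal (/ɛ/ next to /ʂ/; /u/ next to /ʂ/).
Because the conditioning nasal is to the right of the vowel that changes, the process is regressive (anticipatory).

regressive nasality assimilation (vowel nasalisation)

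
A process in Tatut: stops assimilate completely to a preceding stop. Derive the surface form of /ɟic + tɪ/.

/t/ is the segment targeted by the rule; it sits immediately after /c/, so it assimilates completely and surfaces as [c].

[ɟiccɪ]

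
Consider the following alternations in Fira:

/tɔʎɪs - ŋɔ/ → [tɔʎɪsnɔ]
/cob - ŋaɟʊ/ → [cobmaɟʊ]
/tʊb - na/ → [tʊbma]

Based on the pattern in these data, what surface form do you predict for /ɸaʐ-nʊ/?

The data show progressive place assimilation: /ŋ/ → [n] after /s/; /ŋ/ → [m] after /b/; /n/ → [m] after /b/. In each pair only place changes, matching the preceding consonant, while manner and voice stay constant.
/n/ is a voiced alveolar nasal. The preceding trigger /ʐ/ is retroflex, so /n/ must become retroflex as well.
Changing only its place to retroflex gives [ɳ] — the voiced retroflex nasal.

[ɸaʐɳʊ]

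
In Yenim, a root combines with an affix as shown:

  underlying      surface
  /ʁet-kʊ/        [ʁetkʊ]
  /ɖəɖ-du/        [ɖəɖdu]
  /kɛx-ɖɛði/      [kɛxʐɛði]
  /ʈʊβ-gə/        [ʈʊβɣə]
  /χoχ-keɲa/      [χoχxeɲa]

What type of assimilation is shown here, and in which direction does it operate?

Comparing underlying and surface forms, /ɖ/ → [ʐ] is the alternation; the neighbouring /x/ is constant.
/ɖ/ is a stop while /x/ is a fricative; the output [ʐ] is a fricative, matching the trigger — so the feature that spreads is manner.
Place and voice are unchanged, so the assimilation is partial, not total.
Checking the remaining alternations: /g/ → [ɣ] after /β/ (stop → fricative, matching a fricative); /k/ → [x] after /χ/ (stop → fricative, matching a fricative) — only manner changes, and always toward the preceding segment.
No alternation appears in [ʁetkʊ], [ɖəɖdu]: there the adjacent consonants already agree in manner (/k/ and /t/ are both stops; /d/ and /ɖ/ are both stops), so these forms are consistent with the same rule.
Since the segment that changes follows the conditioning segment, the assimilation is progressive.

progressive manner assimilation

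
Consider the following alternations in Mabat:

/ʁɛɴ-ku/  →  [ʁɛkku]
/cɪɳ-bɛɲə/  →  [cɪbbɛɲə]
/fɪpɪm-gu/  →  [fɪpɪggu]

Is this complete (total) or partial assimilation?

total assimilation

The segment that alternates is /ɴ/, which surfaces as [k] when adjacent to /k/.
The output [k] is identical to the trigger /k/ — every feature (place, manner, voicing) has been copied — so this is total assimilation.
The remaining alternations confirm this: /ɳ/ → [b] before /b/; /m/ → [g] before /g/ — in each case the output is a copy of the following consonant.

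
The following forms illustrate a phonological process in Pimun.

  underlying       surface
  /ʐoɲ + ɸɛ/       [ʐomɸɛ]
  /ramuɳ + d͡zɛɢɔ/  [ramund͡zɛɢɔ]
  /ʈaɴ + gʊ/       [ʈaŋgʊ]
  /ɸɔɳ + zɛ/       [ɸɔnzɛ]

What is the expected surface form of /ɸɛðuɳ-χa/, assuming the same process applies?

The data show regressive place assimilation: /ɲ/ → [m] before /ɸ/; /ɳ/ → [n] before /d͡z/; /ɴ/ → [ŋ] before /g/; /ɳ/ → [n] before /z/. In each pair only place changes, matching the following consonant, while manner and voice stay constant.
The rule targets /ɳ/ (voiced retroflex nasal), which sits before the trigger /χ/ (uvular).
The voiced uvular nasal is [ɴ], so /ɳ/ → [ɴ].

[ɸɛðuɴχa]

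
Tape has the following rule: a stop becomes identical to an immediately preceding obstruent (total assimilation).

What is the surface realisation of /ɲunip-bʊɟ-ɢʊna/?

[ɲunippʊɟɟʊna]

/b/ is the segment targeted by the rule; it sits immediately after /p/, so it assimilates completely and surfaces as [p].
The same rule applies at the second boundary: /ɢ/ → [ɟ] next to /ɟ/.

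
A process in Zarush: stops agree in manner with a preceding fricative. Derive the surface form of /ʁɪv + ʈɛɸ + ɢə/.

[ʁɪvʂɛɸʁə]

/ʈ/ is a voiceless retroflex stop. The preceding trigger /v/ is a fricative, so /ʈ/ must become a fricative as well.
A voiceless retroflex fricative is [ʂ], so the surface segment is [ʂ].
At the second juncture, /ɢ/ likewise becomes [ʁ] adjacent to /ɸ/.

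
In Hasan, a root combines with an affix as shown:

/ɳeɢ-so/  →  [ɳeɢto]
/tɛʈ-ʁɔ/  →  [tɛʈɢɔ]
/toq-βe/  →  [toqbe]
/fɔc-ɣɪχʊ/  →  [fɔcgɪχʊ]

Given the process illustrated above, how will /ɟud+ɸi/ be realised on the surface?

The data show progressive manner assimilation: /s/ → [t] after /ɢ/; /ʁ/ → [ɢ] after /ʈ/; /β/ → [b] after /q/; /ɣ/ → [g] after /c/. In each pair only manner changes, matching the preceding consonant, while place and voice stay constant.
The rule targets /ɸ/ (voiceless bilabial fricative), which sits after the trigger /d/ (stop).
A voiceless bilabial stop is [p], so the surface segment is [p].

[ɟudpi]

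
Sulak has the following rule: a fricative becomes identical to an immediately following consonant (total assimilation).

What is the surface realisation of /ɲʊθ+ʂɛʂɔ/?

[ɲʊʂʂɛʂɔ]

/θ/ is the segment targeted by the rule; it sits immediately before /ʂ/, so it assimilates completely and surfaces as [ʂ].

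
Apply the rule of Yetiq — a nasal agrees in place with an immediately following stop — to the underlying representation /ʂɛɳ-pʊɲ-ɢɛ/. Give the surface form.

/ɳ/ is a voiced retroflex nasal. The following trigger /p/ is bilabial, so /ɳ/ must become bilabial as well.
A voiced bilabial nasal is [m], so the surface segment is [m].
The same rule applies at the second boundary: /ɲ/ → [ɴ] next to /ɢ/.

[ʂɛmpʊɴɢɛ]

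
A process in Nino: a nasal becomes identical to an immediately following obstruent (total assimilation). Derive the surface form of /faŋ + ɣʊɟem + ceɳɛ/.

/ŋ/ is the segment targeted by the rule; it sits immediately before /ɣ/, so it assimilates completely and surfaces as [ɣ].
The same rule applies at the second boundary: /m/ → [c] next to /c/.

[faɣɣʊɟecceɳɛ]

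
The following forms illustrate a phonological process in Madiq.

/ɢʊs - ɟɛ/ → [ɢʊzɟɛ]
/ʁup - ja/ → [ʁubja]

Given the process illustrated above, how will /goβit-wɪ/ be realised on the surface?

[goβidwɪ]

The data show regressive voicing assimilation: /s/ → [z] before /ɟ/; /p/ → [b] before /j/. In each pair only voicing changes, matching the following consonant, while place and manner stay constant.
The rule targets /t/ (voiceless alveolar stop), which sits before the trigger /w/ (voiced).
A voiced alveolar stop is [d], so the surface segment is [d].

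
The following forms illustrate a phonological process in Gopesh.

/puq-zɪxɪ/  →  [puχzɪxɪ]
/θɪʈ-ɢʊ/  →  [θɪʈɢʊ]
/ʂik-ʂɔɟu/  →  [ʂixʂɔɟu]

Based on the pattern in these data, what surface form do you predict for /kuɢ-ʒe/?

The data show regressive manner assimilation: /q/ → [χ] before /z/; /k/ → [x] before /ʂ/. In each pair only manner changes, matching the following consonant, while place and voice stay constant.
No alternation appears in [θɪʈɢʊ]: there the adjacent consonants already agree in manner (/ʈ/ and /ɢ/ are both stops), so this form is consistent with the same rule.
/ɢ/ is a voiced uvular stop. The following trigger /ʒ/ is a fricative, so /ɢ/ must become a fricative as well.
The voiced uvular fricative is [ʁ], so /ɢ/ → [ʁ].

[kuʁʒe]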